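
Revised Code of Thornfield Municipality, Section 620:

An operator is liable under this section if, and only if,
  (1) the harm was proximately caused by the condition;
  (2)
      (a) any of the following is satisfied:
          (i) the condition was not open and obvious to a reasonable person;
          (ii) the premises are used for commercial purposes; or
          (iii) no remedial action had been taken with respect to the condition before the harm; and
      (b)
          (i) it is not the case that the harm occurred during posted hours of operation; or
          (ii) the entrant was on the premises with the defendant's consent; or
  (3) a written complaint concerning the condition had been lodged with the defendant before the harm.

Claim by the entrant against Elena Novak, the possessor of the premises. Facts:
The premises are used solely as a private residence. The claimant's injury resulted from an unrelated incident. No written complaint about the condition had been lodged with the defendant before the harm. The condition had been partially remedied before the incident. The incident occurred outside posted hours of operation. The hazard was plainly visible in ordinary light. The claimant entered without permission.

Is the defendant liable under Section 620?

(1) proximate cause — not met.
(i) not open/obvious — not satisfied.
(ii) commercial use — not met.
(iii) no remedial action — fails.
(a) = F OR F OR F = false.
(i) not (during posted hours) — satisfied.
(ii) consent to enter — fails.
(b): T OR F → true.
(2): F AND T → false.
(3) complaint lodged — not satisfied.
Overall = F OR F OR F = false.

No — not liable.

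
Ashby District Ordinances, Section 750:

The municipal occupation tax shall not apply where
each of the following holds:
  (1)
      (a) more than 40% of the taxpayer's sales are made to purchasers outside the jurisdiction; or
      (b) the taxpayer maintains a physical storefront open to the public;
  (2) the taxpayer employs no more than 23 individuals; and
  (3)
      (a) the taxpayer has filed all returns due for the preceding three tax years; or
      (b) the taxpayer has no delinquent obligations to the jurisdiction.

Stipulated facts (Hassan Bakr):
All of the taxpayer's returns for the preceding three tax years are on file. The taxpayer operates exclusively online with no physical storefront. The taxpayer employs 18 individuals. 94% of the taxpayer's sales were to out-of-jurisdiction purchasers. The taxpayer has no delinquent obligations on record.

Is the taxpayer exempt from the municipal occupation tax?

Yes — exempt.

(a) >40% out-of-jur. sales — met.
(b) has storefront — not met.
(1) = T OR F = true.
(2) ≤ 23 employees — satisfied.
(a) returns current — holds.
(b) no delinquency — holds.
(3) = T OR T = true.
So Overall is satisfied (T AND T AND T).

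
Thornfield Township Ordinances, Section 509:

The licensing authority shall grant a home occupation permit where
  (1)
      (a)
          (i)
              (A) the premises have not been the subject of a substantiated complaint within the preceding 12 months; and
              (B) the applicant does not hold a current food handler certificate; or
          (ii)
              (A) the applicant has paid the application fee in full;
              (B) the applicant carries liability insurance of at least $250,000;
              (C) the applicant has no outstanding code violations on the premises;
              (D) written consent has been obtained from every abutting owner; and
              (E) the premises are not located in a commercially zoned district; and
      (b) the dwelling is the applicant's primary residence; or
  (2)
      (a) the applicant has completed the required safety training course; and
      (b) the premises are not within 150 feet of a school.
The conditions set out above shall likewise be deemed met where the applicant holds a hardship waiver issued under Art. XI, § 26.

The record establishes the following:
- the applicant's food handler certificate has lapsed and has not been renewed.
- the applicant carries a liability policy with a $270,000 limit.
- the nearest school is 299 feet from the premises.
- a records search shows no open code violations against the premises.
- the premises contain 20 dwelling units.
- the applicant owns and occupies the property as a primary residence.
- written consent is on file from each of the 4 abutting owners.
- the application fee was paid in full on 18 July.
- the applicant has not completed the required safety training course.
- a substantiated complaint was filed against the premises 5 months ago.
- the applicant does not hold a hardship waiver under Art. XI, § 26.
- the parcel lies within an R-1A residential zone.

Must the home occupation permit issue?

Yes — granted.

(A) no complaint in 12 mo. — not satisfied.
(B) not (food handler cert.) — met.
(i) = F AND T = false.
(A) fee paid — met.
(B) insurance ≥ $250,000 — holds.
(C) no code violations — satisfied.
(D) all abutters consent — satisfied.
(E) not (commercially zoned) — met.
So (ii) is satisfied (T AND T AND T AND T AND T).
(a) = F OR T = true.
(b) primary residence — satisfied.
(1) = T AND T = true.
(a) safety training — fails.
(b) ≥150 ft from school — satisfied.
(2) = F AND T = false.
So Overall is satisfied (T OR F).
Exception (hardship waiver) — not satisfied.
Result: main true OR exception false → true.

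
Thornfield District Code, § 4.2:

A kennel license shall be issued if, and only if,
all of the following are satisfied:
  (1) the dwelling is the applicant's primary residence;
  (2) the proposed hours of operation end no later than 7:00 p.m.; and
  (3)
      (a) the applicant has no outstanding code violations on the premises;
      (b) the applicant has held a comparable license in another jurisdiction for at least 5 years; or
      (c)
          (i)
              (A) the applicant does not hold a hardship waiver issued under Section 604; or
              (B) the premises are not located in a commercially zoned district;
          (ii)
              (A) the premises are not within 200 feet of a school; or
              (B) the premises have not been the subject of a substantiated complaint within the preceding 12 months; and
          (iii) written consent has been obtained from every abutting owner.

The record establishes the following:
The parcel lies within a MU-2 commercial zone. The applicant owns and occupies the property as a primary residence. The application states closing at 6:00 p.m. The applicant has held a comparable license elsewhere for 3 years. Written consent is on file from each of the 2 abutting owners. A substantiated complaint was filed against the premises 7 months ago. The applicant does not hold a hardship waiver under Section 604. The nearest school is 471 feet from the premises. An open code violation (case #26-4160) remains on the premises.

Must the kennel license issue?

(1) primary residence — met.
(2) closes by 7 p.m. — satisfied.
(a) no code violations — not satisfied.
(b) prior license ≥ 5 yr — not satisfied.
(A) not (hardship waiver) — holds.
(B) not (commercially zoned) — fails.
(i) = T OR F = true.
(A) ≥200 ft from school — holds.
(B) no complaint in 12 mo. — not met.
(ii): T OR F → true.
(iii) all abutters consent — met.
So (c) is satisfied (T AND T AND T).
(3): F OR F OR T → true.
Overall = T AND T AND T = true.

Yes — granted.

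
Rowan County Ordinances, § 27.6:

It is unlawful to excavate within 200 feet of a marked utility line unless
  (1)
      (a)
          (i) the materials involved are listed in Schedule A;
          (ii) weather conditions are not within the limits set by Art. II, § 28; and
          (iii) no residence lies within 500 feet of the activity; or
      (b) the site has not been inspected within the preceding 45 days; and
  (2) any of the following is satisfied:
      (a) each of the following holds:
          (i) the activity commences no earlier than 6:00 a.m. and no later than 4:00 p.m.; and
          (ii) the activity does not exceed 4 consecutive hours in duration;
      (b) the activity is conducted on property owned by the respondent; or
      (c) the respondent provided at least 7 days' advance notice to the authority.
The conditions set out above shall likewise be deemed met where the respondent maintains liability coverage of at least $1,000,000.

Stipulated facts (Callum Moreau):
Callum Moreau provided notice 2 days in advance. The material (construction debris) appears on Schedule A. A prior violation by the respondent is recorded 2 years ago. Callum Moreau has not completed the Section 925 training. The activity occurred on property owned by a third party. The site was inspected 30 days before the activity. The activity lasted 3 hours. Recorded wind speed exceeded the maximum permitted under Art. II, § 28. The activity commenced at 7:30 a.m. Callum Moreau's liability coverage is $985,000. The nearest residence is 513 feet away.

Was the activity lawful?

(i) Schedule A material — satisfied.
(ii) not (weather ok) — met.
(iii) no residence in 500 ft — met.
(a): T AND T AND T → true.
(b) not (site inspected) — not met.
(1) = T OR F = true.
(i) start within hours — met.
(ii) ≤ 4 hrs duration — holds.
(a): T AND T → true.
(b) own property — not satisfied.
(c) ≥7 days' notice — fails.
So (2) is satisfied (T OR F OR F).
Overall: T AND T → true.
Exception (coverage ≥ $1,000,000) — not satisfied.
Result: main true OR exception false → true.

Yes — lawful.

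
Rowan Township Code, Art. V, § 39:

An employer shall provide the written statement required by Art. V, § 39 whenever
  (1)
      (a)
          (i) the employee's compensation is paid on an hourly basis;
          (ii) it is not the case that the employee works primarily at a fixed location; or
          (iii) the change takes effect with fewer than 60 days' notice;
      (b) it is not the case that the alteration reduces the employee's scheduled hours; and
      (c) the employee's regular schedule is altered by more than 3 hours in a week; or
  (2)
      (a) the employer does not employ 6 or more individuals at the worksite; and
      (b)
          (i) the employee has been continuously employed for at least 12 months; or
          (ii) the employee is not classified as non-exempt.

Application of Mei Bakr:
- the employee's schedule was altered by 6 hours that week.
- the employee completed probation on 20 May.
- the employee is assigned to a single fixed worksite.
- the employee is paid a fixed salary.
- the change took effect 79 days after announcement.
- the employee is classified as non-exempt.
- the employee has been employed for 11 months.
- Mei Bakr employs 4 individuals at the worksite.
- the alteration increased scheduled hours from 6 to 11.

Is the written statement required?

(i) hourly-paid — fails.
(ii) not (fixed location) — fails.
(iii) < 60 days' notice — not satisfied.
(a) = F OR F OR F = false.
(b) not (hours reduced) — holds.
(c) schedule shift > 3h — satisfied.
(1) = F AND T AND T = false.
(a) not (≥ 6 at site) — met.
(i) tenure ≥ 12 mo. — not satisfied.
(ii) not (non-exempt) — not satisfied.
So (b) is not satisfied (F OR F).
(2): T AND F → false.
So Overall is not satisfied (F OR F).

No — not required.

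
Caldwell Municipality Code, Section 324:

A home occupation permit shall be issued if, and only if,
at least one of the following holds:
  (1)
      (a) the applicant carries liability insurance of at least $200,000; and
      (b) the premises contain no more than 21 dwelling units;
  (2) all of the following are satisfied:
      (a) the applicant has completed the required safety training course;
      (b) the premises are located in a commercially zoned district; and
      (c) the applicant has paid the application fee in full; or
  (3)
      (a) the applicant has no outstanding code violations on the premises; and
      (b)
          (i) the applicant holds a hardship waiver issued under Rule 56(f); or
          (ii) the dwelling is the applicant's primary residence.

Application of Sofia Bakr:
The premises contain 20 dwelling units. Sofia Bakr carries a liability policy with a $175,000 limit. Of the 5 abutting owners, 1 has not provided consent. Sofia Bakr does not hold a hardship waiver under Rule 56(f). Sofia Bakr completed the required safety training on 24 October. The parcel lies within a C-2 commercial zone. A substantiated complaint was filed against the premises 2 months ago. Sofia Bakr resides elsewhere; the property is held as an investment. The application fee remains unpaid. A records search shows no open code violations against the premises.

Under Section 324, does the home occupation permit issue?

No — denied.

(a) insurance ≥ $200,000 — not met.
(b) ≤ 21 units — met.
(1) = F AND T = false.
(a) safety training — met.
(b) commercially zoned — holds.
(c) fee paid — not met.
(2) = T AND T AND F = false.
(a) no code violations — met.
(i) hardship waiver — not satisfied.
(ii) primary residence — not satisfied.
(b) = F OR F = false.
So (3) is not satisfied (T AND F).
So Overall is not satisfied (F OR F OR F).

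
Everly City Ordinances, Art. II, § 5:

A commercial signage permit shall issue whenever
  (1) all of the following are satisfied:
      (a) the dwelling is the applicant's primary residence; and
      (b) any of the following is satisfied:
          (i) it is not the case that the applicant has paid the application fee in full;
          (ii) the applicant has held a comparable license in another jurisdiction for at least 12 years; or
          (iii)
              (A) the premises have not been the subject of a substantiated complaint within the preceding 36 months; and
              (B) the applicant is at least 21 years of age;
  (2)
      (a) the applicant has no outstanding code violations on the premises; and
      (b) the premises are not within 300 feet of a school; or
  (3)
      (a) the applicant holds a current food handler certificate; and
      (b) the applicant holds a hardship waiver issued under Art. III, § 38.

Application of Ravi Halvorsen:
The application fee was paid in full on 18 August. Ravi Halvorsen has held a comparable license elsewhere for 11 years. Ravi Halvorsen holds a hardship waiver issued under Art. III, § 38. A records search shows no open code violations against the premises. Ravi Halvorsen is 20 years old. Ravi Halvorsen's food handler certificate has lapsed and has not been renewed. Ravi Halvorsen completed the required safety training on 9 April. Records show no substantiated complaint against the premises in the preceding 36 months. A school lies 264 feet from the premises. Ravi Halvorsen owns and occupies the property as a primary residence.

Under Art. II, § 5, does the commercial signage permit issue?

(a) primary residence — met.
(i) not (fee paid) — not satisfied.
(ii) prior license ≥ 12 yr — not satisfied.
(A) no complaint in 36 mo. — holds.
(B) age ≥ 21 — not met.
(iii) = T AND F = false.
(b): F OR F OR F → false.
(1) = T AND F = false.
(a) no code violations — met.
(b) ≥300 ft from school — fails.
(2): T AND F → false.
(a) food handler cert. — not met.
(b) hardship waiver — holds.
(3): F AND T → false.
So Overall is not satisfied (F OR F OR F).

No — denied.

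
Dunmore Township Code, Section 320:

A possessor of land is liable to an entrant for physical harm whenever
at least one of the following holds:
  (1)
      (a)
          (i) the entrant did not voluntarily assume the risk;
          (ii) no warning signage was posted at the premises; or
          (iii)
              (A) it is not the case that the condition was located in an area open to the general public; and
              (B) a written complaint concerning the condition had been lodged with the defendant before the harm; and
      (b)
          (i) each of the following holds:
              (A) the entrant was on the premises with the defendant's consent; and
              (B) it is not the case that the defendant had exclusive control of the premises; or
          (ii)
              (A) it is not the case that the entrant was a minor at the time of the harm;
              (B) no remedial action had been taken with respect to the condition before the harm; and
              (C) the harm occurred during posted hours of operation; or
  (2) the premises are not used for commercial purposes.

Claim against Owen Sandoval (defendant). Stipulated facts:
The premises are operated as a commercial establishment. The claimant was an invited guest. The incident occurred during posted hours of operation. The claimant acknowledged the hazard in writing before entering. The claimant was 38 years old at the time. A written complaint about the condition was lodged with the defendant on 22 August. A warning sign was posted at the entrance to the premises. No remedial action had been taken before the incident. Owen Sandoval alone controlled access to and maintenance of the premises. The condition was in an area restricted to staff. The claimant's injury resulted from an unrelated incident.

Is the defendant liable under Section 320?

(i) no assumed risk — fails.
(ii) no signage posted — not met.
(A) not (public area) — satisfied.
(B) complaint lodged — holds.
So (iii) is satisfied (T AND T).
So (a) is satisfied (F OR F OR T).
(A) consent to enter — holds.
(B) not (exclusive control) — not satisfied.
(i) = T AND F = false.
(A) not (entrant a minor) — holds.
(B) no remedial action — satisfied.
(C) during posted hours — holds.
So (ii) is satisfied (T AND T AND T).
(b): F OR T → true.
(1) = T AND T = true.
(2) not (commercial use) — not met.
So Overall is satisfied (T OR F).

Yes — liable.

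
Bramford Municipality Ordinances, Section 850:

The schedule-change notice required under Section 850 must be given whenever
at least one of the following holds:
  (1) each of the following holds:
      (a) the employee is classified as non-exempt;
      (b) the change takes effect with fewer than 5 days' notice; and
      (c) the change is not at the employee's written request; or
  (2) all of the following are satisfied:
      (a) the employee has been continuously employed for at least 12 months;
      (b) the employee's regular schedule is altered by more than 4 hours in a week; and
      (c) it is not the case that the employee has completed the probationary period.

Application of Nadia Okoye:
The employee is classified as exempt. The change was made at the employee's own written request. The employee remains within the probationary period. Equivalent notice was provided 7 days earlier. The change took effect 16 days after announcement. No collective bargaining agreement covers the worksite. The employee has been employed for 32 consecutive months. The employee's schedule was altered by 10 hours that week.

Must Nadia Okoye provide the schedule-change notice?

Yes — required.

(a) non-exempt — fails.
(b) < 5 days' notice — not met.
(c) not employee-requested — not met.
(1): F AND F AND F → false.
(a) tenure ≥ 12 mo. — satisfied.
(b) schedule shift > 4h — satisfied.
(c) not (past probation) — holds.
(2) = T AND T AND T = true.
Overall = F OR T = true.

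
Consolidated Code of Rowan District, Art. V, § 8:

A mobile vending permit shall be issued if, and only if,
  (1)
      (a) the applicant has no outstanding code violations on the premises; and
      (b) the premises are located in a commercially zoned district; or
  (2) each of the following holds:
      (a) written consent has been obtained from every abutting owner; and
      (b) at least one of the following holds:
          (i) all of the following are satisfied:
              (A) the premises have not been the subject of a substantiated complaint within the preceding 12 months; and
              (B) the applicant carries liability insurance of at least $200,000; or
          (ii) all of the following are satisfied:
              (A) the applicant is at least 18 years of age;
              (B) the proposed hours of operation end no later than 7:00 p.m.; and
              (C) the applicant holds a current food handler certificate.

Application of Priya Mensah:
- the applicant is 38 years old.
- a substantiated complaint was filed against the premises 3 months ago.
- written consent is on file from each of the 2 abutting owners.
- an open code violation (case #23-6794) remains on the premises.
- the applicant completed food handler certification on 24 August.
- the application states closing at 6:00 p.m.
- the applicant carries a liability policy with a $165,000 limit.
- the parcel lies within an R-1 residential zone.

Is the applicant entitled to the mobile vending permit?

Yes — granted.

(a) no code violations — not met.
(b) commercially zoned — fails.
(1): F AND F → false.
(a) all abutters consent — holds.
(A) no complaint in 12 mo. — not met.
(B) insurance ≥ $200,000 — fails.
(i) = F AND F = false.
(A) age ≥ 18 — holds.
(B) closes by 7 p.m. — holds.
(C) food handler cert. — satisfied.
(ii): T AND T AND T → true.
(b) = F OR T = true.
(2) = T AND T = true.
Overall: F OR T → true.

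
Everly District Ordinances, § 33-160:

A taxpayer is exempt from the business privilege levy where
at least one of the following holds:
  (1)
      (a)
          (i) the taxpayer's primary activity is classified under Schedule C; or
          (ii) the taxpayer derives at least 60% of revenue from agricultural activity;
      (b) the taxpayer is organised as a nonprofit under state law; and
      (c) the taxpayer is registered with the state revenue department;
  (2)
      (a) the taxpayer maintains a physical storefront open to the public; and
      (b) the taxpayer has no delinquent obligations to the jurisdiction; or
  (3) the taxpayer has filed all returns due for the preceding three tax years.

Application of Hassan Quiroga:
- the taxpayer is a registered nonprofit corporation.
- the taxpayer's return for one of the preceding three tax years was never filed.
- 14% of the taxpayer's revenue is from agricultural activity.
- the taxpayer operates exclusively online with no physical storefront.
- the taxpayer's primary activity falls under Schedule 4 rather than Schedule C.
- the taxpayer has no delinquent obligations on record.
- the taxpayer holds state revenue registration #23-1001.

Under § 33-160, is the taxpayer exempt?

No — not exempt.

(i) Schedule C activity — fails.
(ii) ≥60% agricultural — not met.
(a): F OR F → false.
(b) nonprofit — satisfied.
(c) state-registered — satisfied.
So (1) is not satisfied (F AND T AND T).
(a) has storefront — fails.
(b) no delinquency — satisfied.
So (2) is not satisfied (F AND T).
(3) returns current — not satisfied.
So Overall is not satisfied (F OR F OR F).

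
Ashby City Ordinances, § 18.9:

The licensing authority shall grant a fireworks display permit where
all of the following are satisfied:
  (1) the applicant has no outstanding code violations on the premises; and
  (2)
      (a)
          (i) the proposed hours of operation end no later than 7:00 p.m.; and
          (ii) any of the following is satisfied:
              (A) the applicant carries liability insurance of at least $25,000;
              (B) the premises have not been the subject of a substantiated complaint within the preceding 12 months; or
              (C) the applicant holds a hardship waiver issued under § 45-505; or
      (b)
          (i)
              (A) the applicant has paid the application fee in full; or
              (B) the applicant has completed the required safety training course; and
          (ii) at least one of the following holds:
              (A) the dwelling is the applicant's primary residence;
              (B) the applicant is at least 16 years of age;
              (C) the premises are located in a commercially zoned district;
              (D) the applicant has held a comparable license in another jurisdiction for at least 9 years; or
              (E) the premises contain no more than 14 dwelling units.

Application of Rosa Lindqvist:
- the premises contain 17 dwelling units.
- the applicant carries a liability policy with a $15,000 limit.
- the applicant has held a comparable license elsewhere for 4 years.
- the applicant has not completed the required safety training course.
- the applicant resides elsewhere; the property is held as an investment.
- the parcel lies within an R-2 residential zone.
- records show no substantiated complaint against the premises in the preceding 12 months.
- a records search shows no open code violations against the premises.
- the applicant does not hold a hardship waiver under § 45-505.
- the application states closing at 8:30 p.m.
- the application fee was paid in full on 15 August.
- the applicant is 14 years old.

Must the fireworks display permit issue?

(1) no code violations — satisfied.
(i) closes by 7 p.m. — fails.
(A) insurance ≥ $25,000 — not satisfied.
(B) no complaint in 12 mo. — met.
(C) hardship waiver — fails.
(ii) = F OR T OR F = true.
(a): F AND T → false.
(A) fee paid — met.
(B) safety training — not satisfied.
(i) = T OR F = true.
(A) primary residence — not satisfied.
(B) age ≥ 16 — not met.
(C) commercially zoned — not met.
(D) prior license ≥ 9 yr — not met.
(E) ≤ 14 units — not met.
(ii) = F OR F OR F OR F OR F = false.
(b) = T AND F = false.
So (2) is not satisfied (F OR F).
So Overall is not satisfied (T AND F).

No — denied.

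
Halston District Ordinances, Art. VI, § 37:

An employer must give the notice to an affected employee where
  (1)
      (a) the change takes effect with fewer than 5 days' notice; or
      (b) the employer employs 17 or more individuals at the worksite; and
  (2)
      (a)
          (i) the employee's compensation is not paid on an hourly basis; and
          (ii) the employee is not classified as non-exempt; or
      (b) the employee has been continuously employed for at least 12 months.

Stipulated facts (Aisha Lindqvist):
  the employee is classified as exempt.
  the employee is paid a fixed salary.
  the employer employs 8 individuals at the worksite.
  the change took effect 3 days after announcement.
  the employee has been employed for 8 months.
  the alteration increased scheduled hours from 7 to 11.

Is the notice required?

Yes — required.

(a) < 5 days' notice — holds.
(b) ≥ 17 at site — not satisfied.
(1) = T OR F = true.
(i) not (hourly-paid) — satisfied.
(ii) not (non-exempt) — holds.
(a) = T AND T = true.
(b) tenure ≥ 12 mo. — not met.
(2): T OR F → true.
Overall: T AND T → true.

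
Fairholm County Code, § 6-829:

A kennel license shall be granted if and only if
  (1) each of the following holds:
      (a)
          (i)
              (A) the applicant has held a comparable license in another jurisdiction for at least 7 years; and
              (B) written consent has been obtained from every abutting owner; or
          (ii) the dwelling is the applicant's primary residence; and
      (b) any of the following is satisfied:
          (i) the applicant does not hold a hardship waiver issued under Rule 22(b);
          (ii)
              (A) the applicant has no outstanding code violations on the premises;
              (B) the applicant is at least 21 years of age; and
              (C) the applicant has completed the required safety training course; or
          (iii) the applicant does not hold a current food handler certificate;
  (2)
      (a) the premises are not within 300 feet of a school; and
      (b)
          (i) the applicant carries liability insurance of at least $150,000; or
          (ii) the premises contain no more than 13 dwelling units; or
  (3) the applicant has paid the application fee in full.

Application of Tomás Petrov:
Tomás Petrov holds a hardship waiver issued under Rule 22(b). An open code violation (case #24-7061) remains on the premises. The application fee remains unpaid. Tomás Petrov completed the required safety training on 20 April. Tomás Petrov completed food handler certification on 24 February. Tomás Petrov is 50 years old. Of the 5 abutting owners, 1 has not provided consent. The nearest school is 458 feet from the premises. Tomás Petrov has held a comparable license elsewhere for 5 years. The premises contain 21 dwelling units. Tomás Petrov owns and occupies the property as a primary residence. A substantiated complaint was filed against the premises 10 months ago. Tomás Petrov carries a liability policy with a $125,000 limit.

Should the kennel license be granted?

No — denied.

(A) prior license ≥ 7 yr — not met.
(B) all abutters consent — not satisfied.
So (i) is not satisfied (F AND F).
(ii) primary residence — satisfied.
So (a) is satisfied (F OR T).
(i) not (hardship waiver) — not satisfied.
(A) no code violations — not satisfied.
(B) age ≥ 21 — satisfied.
(C) safety training — holds.
(ii): F AND T AND T → false.
(iii) not (food handler cert.) — not met.
(b): F OR F OR F → false.
(1) = T AND F = false.
(a) ≥300 ft from school — holds.
(i) insurance ≥ $150,000 — not met.
(ii) ≤ 13 units — not met.
So (b) is not satisfied (F OR F).
(2): T AND F → false.
(3) fee paid — fails.
Overall: F OR F OR F → false.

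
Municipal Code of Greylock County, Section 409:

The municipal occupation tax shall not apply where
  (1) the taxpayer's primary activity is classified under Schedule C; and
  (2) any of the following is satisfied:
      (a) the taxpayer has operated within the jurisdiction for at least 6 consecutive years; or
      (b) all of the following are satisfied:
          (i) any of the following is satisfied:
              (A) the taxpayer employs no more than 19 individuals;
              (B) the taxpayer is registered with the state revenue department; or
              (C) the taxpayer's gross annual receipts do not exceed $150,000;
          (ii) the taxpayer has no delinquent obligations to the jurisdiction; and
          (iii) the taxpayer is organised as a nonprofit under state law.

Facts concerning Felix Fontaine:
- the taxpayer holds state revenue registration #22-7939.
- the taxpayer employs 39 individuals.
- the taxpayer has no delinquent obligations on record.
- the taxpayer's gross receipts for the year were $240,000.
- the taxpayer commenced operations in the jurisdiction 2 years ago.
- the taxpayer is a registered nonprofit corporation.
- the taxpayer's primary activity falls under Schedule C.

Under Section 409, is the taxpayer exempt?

(1) Schedule C activity — satisfied.
(a) ≥ 6 yrs in jurisdiction — not met.
(A) ≤ 19 employees — not met.
(B) state-registered — met.
(C) receipts ≤ $150,000 — not satisfied.
So (i) is satisfied (F OR T OR F).
(ii) no delinquency — holds.
(iii) nonprofit — holds.
(b) = T AND T AND T = true.
(2): F OR T → true.
Overall = T AND T = true.

Yes — exempt.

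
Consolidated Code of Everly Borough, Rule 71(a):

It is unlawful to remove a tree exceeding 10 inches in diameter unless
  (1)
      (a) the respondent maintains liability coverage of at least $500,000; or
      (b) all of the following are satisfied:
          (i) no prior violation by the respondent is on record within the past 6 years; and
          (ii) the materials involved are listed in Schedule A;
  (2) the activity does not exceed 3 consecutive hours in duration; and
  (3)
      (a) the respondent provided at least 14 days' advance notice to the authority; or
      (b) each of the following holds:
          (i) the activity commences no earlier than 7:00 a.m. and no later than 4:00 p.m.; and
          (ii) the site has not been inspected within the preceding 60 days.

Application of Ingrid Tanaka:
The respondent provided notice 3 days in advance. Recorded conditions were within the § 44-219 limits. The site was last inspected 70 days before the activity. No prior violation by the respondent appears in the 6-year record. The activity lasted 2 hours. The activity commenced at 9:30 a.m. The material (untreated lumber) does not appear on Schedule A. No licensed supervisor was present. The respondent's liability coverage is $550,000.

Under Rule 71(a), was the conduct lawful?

(a) coverage ≥ $500,000 — met.
(i) no prior violation — satisfied.
(ii) Schedule A material — not satisfied.
So (b) is not satisfied (T AND F).
So (1) is satisfied (T OR F).
(2) ≤ 3 hrs duration — met.
(a) ≥14 days' notice — not satisfied.
(i) start within hours — satisfied.
(ii) not (site inspected) — holds.
(b): T AND T → true.
(3): F OR T → true.
So Overall is satisfied (T AND T AND T).

Yes — lawful.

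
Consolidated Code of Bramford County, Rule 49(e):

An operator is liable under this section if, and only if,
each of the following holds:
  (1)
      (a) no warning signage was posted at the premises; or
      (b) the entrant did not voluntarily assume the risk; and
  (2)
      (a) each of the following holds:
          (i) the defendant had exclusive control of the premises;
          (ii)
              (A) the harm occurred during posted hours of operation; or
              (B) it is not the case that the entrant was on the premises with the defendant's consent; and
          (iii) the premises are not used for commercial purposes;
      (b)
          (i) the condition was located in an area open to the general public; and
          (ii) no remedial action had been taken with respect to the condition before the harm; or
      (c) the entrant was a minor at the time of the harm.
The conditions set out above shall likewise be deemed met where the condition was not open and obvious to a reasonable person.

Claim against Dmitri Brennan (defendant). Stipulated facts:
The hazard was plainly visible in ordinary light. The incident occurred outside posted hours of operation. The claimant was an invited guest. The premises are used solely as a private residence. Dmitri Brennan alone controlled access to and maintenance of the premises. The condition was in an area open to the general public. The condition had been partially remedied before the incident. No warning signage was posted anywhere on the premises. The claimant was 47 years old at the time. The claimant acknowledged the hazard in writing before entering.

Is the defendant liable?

(a) no signage posted — met.
(b) no assumed risk — fails.
(1) = T OR F = true.
(i) exclusive control — satisfied.
(A) during posted hours — not met.
(B) not (consent to enter) — not met.
So (ii) is not satisfied (F OR F).
(iii) not (commercial use) — met.
(a) = T AND F AND T = false.
(i) public area — satisfied.
(ii) no remedial action — not satisfied.
(b) = T AND F = false.
(c) entrant a minor — not satisfied.
(2) = F OR F OR F = false.
Overall: T AND F → false.
Exception (not open/obvious) — not satisfied.
Result: main false OR exception false → false.

No — not liable.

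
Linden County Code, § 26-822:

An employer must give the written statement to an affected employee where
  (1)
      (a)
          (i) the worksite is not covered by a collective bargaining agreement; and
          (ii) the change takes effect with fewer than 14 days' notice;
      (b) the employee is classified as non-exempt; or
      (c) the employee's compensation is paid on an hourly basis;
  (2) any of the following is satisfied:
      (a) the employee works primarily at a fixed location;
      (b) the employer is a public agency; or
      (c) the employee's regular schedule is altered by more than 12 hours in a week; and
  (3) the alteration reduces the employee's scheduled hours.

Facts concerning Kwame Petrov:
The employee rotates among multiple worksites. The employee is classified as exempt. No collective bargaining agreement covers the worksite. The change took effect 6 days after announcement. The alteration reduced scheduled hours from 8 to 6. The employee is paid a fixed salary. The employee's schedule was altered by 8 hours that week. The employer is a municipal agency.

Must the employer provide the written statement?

Yes — required.

(i) no CBA — holds.
(ii) < 14 days' notice — satisfied.
So (a) is satisfied (T AND T).
(b) non-exempt — fails.
(c) hourly-paid — not satisfied.
(1) = T OR F OR F = true.
(a) fixed location — not satisfied.
(b) public agency — met.
(c) schedule shift > 12h — fails.
(2): F OR T OR F → true.
(3) hours reduced — met.
Overall = T AND T AND T = true.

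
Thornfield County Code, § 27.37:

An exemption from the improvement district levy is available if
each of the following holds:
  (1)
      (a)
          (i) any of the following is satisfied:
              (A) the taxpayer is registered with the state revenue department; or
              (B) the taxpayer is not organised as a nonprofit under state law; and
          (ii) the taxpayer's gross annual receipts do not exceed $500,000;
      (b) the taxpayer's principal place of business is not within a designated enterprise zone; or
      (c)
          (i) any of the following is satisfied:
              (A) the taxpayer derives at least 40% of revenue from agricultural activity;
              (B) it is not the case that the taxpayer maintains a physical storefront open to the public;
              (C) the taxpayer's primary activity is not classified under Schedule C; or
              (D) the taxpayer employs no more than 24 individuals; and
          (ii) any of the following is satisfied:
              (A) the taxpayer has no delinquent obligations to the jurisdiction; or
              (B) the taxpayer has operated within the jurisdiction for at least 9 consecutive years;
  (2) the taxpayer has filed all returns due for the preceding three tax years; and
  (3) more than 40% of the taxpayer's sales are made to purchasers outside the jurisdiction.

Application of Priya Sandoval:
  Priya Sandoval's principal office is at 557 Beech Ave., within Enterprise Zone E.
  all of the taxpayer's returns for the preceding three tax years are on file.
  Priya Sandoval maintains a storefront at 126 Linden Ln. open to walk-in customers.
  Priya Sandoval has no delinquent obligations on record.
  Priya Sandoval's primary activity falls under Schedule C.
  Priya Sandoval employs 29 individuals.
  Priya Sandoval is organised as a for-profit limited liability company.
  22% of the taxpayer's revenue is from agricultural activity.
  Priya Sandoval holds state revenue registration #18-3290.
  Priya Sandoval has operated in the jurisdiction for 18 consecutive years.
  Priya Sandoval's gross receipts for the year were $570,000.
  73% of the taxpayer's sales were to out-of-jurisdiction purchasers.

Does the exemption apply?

(A) state-registered — holds.
(B) not (nonprofit) — holds.
(i) = T OR T = true.
(ii) receipts ≤ $500,000 — not met.
(a): T AND F → false.
(b) not (in enterprise zone) — not met.
(A) ≥40% agricultural — not met.
(B) not (has storefront) — not met.
(C) not (Schedule C activity) — not satisfied.
(D) ≤ 24 employees — not satisfied.
(i) = F OR F OR F OR F = false.
(A) no delinquency — holds.
(B) ≥ 9 yrs in jurisdiction — met.
(ii) = T OR T = true.
(c): F AND T → false.
(1) = F OR F OR F = false.
(2) returns current — satisfied.
(3) >40% out-of-jur. sales — holds.
Overall = F AND T AND T = false.

No — not exempt.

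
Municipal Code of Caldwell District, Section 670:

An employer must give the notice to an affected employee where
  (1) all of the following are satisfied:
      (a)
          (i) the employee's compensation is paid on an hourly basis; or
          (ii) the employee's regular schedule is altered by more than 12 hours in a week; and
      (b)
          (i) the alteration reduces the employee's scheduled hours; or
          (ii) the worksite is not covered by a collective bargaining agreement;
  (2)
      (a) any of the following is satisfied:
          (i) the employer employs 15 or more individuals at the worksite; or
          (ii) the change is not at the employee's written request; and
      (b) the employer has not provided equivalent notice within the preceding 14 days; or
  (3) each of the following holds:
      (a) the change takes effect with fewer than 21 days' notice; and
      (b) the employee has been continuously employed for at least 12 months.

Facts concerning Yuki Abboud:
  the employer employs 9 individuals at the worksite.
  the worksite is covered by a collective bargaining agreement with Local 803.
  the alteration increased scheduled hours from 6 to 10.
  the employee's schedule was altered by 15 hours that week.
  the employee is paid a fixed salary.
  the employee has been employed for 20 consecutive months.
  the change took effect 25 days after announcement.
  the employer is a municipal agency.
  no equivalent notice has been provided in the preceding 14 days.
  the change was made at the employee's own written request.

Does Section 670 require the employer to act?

No — not required.

(i) hourly-paid — not satisfied.
(ii) schedule shift > 12h — satisfied.
(a) = F OR T = true.
(i) hours reduced — not met.
(ii) no CBA — not met.
(b) = F OR F = false.
So (1) is not satisfied (T AND F).
(i) ≥ 15 at site — not met.
(ii) not employee-requested — not satisfied.
So (a) is not satisfied (F OR F).
(b) no recent notice — satisfied.
So (2) is not satisfied (F AND T).
(a) < 21 days' notice — not satisfied.
(b) tenure ≥ 12 mo. — satisfied.
(3) = F AND T = false.
Overall = F OR F OR F = false.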